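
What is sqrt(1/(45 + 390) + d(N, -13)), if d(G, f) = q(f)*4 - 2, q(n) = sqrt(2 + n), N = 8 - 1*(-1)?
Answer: sqrt(-378015 + 756900*I*sqrt(11))/435 ≈ 2.3894 + 2.7761*I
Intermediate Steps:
N = 9 (N = 8 + 1 = 9)
d(G, f) = -2 + 4*sqrt(2 + f) (d(G, f) = sqrt(2 + f)*4 - 2 = 4*sqrt(2 + f) - 2 = -2 + 4*sqrt(2 + f))
sqrt(1/(45 + 390) + d(N, -13)) = sqrt(1/(45 + 390) + (-2 + 4*sqrt(2 - 13))) = sqrt(1/435 + (-2 + 4*sqrt(-11))) = sqrt(1/435 + (-2 + 4*(I*sqrt(11)))) = sqrt(1/435 + (-2 + 4*I*sqrt(11))) = sqrt(-869/435 + 4*I*sqrt(11))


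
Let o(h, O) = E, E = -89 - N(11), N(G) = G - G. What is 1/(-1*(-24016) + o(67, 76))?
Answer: 1/23927 ≈ 4.1794e-5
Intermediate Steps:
N(G) = 0
E = -89 (E = -89 - 1*0 = -89 + 0 = -89)
o(h, O) = -89
1/(-1*(-24016) + o(67, 76)) = 1/(-1*(-24016) - 89) = 1/(24016 - 89) = 1/23927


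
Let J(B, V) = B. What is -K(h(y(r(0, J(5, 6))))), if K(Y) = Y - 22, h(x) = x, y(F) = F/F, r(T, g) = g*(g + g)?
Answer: 21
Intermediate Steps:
r(T, g) = 2*g**2 (r(T, g) = g*(2*g) = 2*g**2)
y(F) = 1
K(Y) = -22 + Y
-K(h(y(r(0, J(5, 6))))) = -(-22 + 1) = -1*(-21) = 21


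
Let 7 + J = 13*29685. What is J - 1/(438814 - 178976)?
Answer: 100270964523/259838 ≈ 3.8590e+5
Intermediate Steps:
J = 385898 (J = -7 + 13*29685 = -7 + 385905 = 385898)
J - 1/(438814 - 178976) = 385898 - 1/(438814 - 178976) = 385898 - 1/259838 = 100270964523/259838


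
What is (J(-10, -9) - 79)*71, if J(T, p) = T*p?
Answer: 781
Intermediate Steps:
(J(-10, -9) - 79)*71 = (-10*(-9) - 79)*71 = (90 - 79)*71 = 11*71 = 781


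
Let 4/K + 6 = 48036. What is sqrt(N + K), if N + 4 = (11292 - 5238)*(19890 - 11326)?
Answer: sqrt(29900897462939730)/24015 ≈ 7200.4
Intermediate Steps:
K = 2/24015 (K = 4/(-6 + 48036) = 4/48030 = 4*(1/48030) = 2/24015 ≈ 8.3281e-5)
N = 51846452 (N = -4 + (11292 - 5238)*(19890 - 11326) = -4 + 6054*8564 = -4 + 51846456 = 51846452)
sqrt(N + K) = sqrt(51846452 + 2/24015) = sqrt(1245092544782/24015) = sqrt(29900897462939730)/24015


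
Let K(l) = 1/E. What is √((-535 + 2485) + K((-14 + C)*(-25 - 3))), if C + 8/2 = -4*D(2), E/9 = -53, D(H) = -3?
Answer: √49297897/159 ≈ 44.159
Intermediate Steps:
E = -477 (E = 9*(-53) = -477)
C = 8 (C = -4 - 4*(-3) = -4 + 12 = 8)
K(l) = -1/477 (K(l) = 1/(-477) = -1/477)
√((-535 + 2485) + K((-14 + C)*(-25 - 3))) = √((-535 + 2485) - 1/477) = √(1950 - 1/477) = √(930149/477) = √49297897/159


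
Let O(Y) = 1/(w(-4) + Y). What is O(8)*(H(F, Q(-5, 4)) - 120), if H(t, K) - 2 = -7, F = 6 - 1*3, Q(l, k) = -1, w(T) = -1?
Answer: -125/7 ≈ -17.857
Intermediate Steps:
F = 3 (F = 6 - 3 = 3)
H(t, K) = -5 (H(t, K) = 2 - 7 = -5)
O(Y) = 1/(-1 + Y)
O(8)*(H(F, Q(-5, 4)) - 120) = (-5 - 120)/(-1 + 8) = -125/7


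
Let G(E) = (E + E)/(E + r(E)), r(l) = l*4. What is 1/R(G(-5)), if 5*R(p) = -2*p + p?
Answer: -25/2 ≈ -12.500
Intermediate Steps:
r(l) = 4*l
G(E) = ⅖ (G(E) = (E + E)/(E + 4*E) = (2*E)/((5*E)) = (2*E)*(1/(5*E)) = ⅖)
R(p) = -p/5 (R(p) = (-2*p + p)/5 = (-p)/5 = -p/5)
1/R(G(-5)) = 1/(-⅕*⅖) = 1/(-2/25) = -25/2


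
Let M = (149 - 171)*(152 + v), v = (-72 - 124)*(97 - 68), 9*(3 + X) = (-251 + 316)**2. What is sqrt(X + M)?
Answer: sqrt(1099534)/3 ≈ 349.53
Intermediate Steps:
X = 4198/9 (X = -3 + (-251 + 316)**2/9 = -3 + (1/9)*65**2 = -3 + (1/9)*4225 = -3 + 4225/9 = 4198/9 ≈ 466.44)
v = -5684 (v = -196*29 = -5684)
M = 121704 (M = (149 - 171)*(152 - 5684) = -22*(-5532) = 121704)
sqrt(X + M) = sqrt(4198/9 + 121704) = sqrt(1099534/9) = sqrt(1099534)/3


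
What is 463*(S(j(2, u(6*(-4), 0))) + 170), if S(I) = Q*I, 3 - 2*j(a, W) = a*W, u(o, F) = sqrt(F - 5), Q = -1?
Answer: 156031/2 + 463*I*sqrt(5) ≈ 78016.0 + 1035.3*I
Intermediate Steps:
u(o, F) = sqrt(-5 + F)
j(a, W) = 3/2 - W*a/2 (j(a, W) = 3/2 - a*W/2 = 3/2 - W*a/2)
S(I) = -I
463*(S(j(2, u(6*(-4), 0))) + 170) = 463*(-(3/2 - 1/2*sqrt(-5 + 0)*2) + 170) = 463*(-(3/2 - 1/2*sqrt(-5)*2) + 170) = 463*(-(3/2 - 1/2*I*sqrt(5)*2) + 170) = 463*(-(3/2 - I*sqrt(5)) + 170) = 463*((-3/2 + I*sqrt(5)) + 170) = 463*(337/2 + I*sqrt(5)) = 156031/2 + 463*I*sqrt(5)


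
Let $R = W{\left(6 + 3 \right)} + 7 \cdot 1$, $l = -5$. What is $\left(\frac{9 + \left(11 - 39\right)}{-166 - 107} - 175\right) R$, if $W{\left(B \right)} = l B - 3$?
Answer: $\frac{1957996}{273} \approx 7172.1$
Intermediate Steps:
$W{\left(B \right)} = -3 - 5 B$ ($W{\left(B \right)} = - 5 B - 3 = -3 - 5 B$)
$R = -41$ ($R = \left(-3 - 5 \left(6 + 3\right)\right) + 7 \cdot 1 = \left(-3 - 45\right) + 7 = -48 + 7 = -41$)
$\left(\frac{9 + \left(11 - 39\right)}{-166 - 107} - 175\right) R = \left(\frac{9 + \left(11 - 39\right)}{-166 - 107} - 175\right) \left(-41\right) = \left(\frac{9 + \left(11 - 39\right)}{-273} - 175\right) \left(-41\right) = \left(\left(9 - 28\right) \left(- \frac{1}{273}\right) - 175\right) \left(-41\right) = \left(\left(-19\right) \left(- \frac{1}{273}\right) - 175\right) \left(-41\right) = \left(\frac{19}{273} - 175\right) \left(-41\right) = \left(- \frac{47756}{273}\right) \left(-41\right) = \frac{1957996}{273}$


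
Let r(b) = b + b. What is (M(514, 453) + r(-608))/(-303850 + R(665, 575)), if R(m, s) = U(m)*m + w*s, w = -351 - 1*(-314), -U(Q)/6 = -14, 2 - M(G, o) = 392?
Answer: 1606/269265 ≈ 0.0059644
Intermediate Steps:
M(G, o) = -390 (M(G, o) = 2 - 1*392 = 2 - 392 = -390)
U(Q) = 84 (U(Q) = -6*(-14) = 84)
w = -37 (w = -351 + 314 = -37)
R(m, s) = -37*s + 84*m (R(m, s) = 84*m - 37*s = -37*s + 84*m)
r(b) = 2*b
(M(514, 453) + r(-608))/(-303850 + R(665, 575)) = (-390 + 2*(-608))/(-303850 + (-37*575 + 84*665)) = (-390 - 1216)/(-303850 + (-21275 + 55860)) = -1606/(-303850 + 34585) = -1606/(-269265) = -1606*(-1/269265) = 1606/269265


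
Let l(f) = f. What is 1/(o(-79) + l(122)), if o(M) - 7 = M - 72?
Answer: -1/22 ≈ -0.045455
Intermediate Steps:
o(M) = -65 + M (o(M) = 7 + (M - 72) = 7 + (-72 + M) = -65 + M)
1/(o(-79) + l(122)) = 1/((-65 - 79) + 122) = 1/(-144 + 122) = 1/(-22) = -1/22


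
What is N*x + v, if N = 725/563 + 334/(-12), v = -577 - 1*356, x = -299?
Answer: 23659955/3378 ≈ 7004.1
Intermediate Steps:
v = -933 (v = -577 - 356 = -933)
N = -89671/3378 (N = 725*(1/563) + 334*(-1/12) = 725/563 - 167/6 = -89671/3378 ≈ -26.546)
N*x + v = -89671/3378*(-299) - 933 = 26811629/3378 - 933 = 23659955/3378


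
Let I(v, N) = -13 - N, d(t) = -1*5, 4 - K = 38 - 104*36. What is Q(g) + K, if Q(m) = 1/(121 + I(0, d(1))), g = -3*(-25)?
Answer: 419231/113 ≈ 3710.0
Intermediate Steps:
g = 75
K = 3710 (K = 4 - (38 - 104*36) = 4 - (38 - 3744) = 4 - 1*(-3706) = 4 + 3706 = 3710)
d(t) = -5
Q(m) = 1/113 (Q(m) = 1/(121 + (-13 - 1*(-5))) = 1/(121 + (-13 + 5)) = 1/(121 - 8) = 1/113)
Q(g) + K = 1/113 + 3710 = 419231/113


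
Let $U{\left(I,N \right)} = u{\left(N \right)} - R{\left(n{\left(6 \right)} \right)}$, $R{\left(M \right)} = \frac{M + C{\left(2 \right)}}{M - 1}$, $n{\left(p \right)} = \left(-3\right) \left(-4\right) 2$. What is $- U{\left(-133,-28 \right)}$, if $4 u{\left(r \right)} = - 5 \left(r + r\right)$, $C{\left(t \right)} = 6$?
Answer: $- \frac{1580}{23} \approx -68.696$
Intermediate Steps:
$n{\left(p \right)} = 24$ ($n{\left(p \right)} = 12 \cdot 2 = 24$)
$u{\left(r \right)} = - \frac{5 r}{2}$ ($u{\left(r \right)} = \frac{\left(-5\right) \left(r + r\right)}{4} = \frac{\left(-5\right) 2 r}{4} = \frac{\left(-10\right) r}{4} = - \frac{5 r}{2}$)
$R{\left(M \right)} = \frac{6 + M}{-1 + M}$ ($R{\left(M \right)} = \frac{M + 6}{M - 1} = \frac{6 + M}{-1 + M}$)
$U{\left(I,N \right)} = - \frac{30}{23} - \frac{5 N}{2}$ ($U{\left(I,N \right)} = - \frac{5 N}{2} - \frac{6 + 24}{-1 + 24} = - \frac{5 N}{2} - \frac{1}{23} \cdot 30 = - \frac{5 N}{2} - \frac{30}{23} = - \frac{30}{23} - \frac{5 N}{2}$)
$- U{\left(-133,-28 \right)} = - (- \frac{30}{23} - -70) = - (- \frac{30}{23} + 70) = \left(-1\right) \frac{1580}{23} = - \frac{1580}{23}$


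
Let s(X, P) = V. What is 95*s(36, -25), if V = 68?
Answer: 6460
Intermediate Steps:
s(X, P) = 68
95*s(36, -25) = 95*68 = 6460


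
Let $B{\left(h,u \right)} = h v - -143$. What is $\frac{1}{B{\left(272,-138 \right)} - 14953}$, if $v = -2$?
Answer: $- \frac{1}{15354} \approx -6.513 \cdot 10^{-5}$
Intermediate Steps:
$B{\left(h,u \right)} = 143 - 2 h$ ($B{\left(h,u \right)} = h \left(-2\right) - -143 = - 2 h + 143 = 143 - 2 h$)
$\frac{1}{B{\left(272,-138 \right)} - 14953} = \frac{1}{\left(143 - 544\right) - 14953} = \frac{1}{-401 - 14953} = \frac{1}{-15354} = - \frac{1}{15354}$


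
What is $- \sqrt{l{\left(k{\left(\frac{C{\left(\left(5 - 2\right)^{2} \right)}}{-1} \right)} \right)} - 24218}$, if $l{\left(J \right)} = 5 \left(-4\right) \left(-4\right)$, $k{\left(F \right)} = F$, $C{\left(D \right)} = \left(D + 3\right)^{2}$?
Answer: $- 9 i \sqrt{298} \approx - 155.36 i$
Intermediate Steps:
$C{\left(D \right)} = \left(3 + D\right)^{2}$
$l{\left(J \right)} = 80$ ($l{\left(J \right)} = \left(-20\right) \left(-4\right) = 80$)
$- \sqrt{l{\left(k{\left(\frac{C{\left(\left(5 - 2\right)^{2} \right)}}{-1} \right)} \right)} - 24218} = - \sqrt{80 - 24218} = - \sqrt{-24138} = - 9 i \sqrt{298}$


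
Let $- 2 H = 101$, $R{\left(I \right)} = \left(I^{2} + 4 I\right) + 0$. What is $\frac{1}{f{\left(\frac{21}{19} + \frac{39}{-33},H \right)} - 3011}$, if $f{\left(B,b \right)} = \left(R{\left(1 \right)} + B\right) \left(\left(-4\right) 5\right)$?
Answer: $- \frac{209}{649879} \approx -0.0003216$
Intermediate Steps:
$R{\left(I \right)} = I^{2} + 4 I$
$H = - \frac{101}{2}$ ($H = \left(- \frac{1}{2}\right) 101 = - \frac{101}{2} \approx -50.5$)
$f{\left(B,b \right)} = -100 - 20 B$ ($f{\left(B,b \right)} = \left(1 \left(4 + 1\right) + B\right) \left(\left(-4\right) 5\right) = \left(1 \cdot 5 + B\right) \left(-20\right) = \left(5 + B\right) \left(-20\right) = -100 - 20 B$)
$\frac{1}{f{\left(\frac{21}{19} + \frac{39}{-33},H \right)} - 3011} = \frac{1}{\left(-100 - 20 \left(\frac{21}{19} + \frac{39}{-33}\right)\right) - 3011} = \frac{1}{\left(-100 - 20 \left(21 \cdot \frac{1}{19} + 39 \left(- \frac{1}{33}\right)\right)\right) - 3011} = \frac{1}{\left(-100 - 20 \left(\frac{21}{19} - \frac{13}{11}\right)\right) - 3011} = \frac{1}{\left(-100 - - \frac{320}{209}\right) - 3011} = \frac{1}{\left(-100 + \frac{320}{209}\right) - 3011} = \frac{1}{- \frac{20580}{209} - 3011} = \frac{1}{- \frac{649879}{209}} = - \frac{209}{649879}$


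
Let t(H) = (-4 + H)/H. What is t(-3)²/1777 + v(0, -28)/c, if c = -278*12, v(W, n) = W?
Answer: 49/15993 ≈ 0.0030638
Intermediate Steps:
t(H) = (-4 + H)/H
c = -3336
t(-3)²/1777 + v(0, -28)/c = ((-4 - 3)/(-3))²/1777 + 0/(-3336) = (-⅓*(-7))²*(1/1777) + 0*(-1/3336) = (7/3)²*(1/1777) + 0 = (49/9)*(1/1777) + 0 = 49/15993 + 0 = 49/15993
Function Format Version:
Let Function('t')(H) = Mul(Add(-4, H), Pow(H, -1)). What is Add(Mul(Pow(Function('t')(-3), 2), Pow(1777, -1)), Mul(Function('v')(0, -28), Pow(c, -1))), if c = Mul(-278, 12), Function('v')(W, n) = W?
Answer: Rational(49, 15993) ≈ 0.0030638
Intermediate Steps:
Function('t')(H) = Mul(Pow(H, -1), Add(-4, H))
c = -3336
Add(Mul(Pow(Function('t')(-3), 2), Pow(1777, -1)), Mul(Function('v')(0, -28), Pow(c, -1))) = Add(Mul(Pow(Mul(Pow(-3, -1), Add(-4, -3)), 2), Pow(1777, -1)), Mul(0, Pow(-3336, -1))) = Add(Mul(Pow(Mul(Rational(-1, 3), -7), 2), Rational(1, 1777)), Mul(0, Rational(-1, 3336))) = Add(Mul(Pow(Rational(7, 3), 2), Rational(1, 1777)), 0) = Add(Mul(Rational(49, 9), Rational(1, 1777)), 0) = Add(Rational(49, 15993), 0) = Rational(49, 15993)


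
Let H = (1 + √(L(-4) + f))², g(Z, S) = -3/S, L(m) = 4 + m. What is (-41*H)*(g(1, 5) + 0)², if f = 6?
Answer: -2583/25 - 738*√6/25 ≈ -175.63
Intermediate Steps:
H = (1 + √6)² (H = (1 + √((4 - 4) + 6))² = (1 + √(0 + 6))² = (1 + √6)² ≈ 11.899)
(-41*H)*(g(1, 5) + 0)² = (-41*(1 + √6)²)*(-3/5 + 0)² = (-41*(1 + √6)²)*(-3*⅕ + 0)² = (-41*(1 + √6)²)*(-⅗ + 0)² = (-41*(1 + √6)²)*(-⅗)² = -41*(1 + √6)²*(9/25) = -369*(1 + √6)²/25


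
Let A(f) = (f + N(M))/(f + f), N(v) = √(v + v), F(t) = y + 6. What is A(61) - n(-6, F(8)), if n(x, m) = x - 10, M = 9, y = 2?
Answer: 33/2 + 3*√2/122 ≈ 16.535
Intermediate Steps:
F(t) = 8 (F(t) = 2 + 6 = 8)
n(x, m) = -10 + x
N(v) = √2*√v (N(v) = √(2*v) = √2*√v)
A(f) = (f + 3*√2)/(2*f) (A(f) = (f + √2*√9)/(f + f) = (f + √2*3)/((2*f)) = (f + 3*√2)*(1/(2*f)) = (f + 3*√2)/(2*f))
A(61) - n(-6, F(8)) = (½)*(61 + 3*√2)/61 - (-10 - 6) = (½)*(1/61)*(61 + 3*√2) - 1*(-16) = (½ + 3*√2/122) + 16 = 33/2 + 3*√2/122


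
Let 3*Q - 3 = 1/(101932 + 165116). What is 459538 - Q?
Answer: 368155310327/801144 ≈ 4.5954e+5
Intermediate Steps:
Q = 801145/801144 (Q = 1 + 1/(3*(101932 + 165116)) = 1 + (⅓)/267048 = 1 + (⅓)*(1/267048) = 1 + 1/801144 = 801145/801144 ≈ 1.0000)
459538 - Q = 459538 - 1*801145/801144 = 459538 - 801145/801144 = 368155310327/801144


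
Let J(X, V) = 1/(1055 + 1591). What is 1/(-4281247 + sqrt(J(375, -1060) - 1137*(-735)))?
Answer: -11328179562/48498732554024843 - 21*sqrt(13267493826)/48498732554024843 ≈ -2.3363e-7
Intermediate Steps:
J(X, V) = 1/2646
1/(-4281247 + sqrt(J(375, -1060) - 1137*(-735))) = 1/(-4281247 + sqrt(1/2646 - 1137*(-735))) = 1/(-4281247 + sqrt(1/2646 + 835695)) = 1/(-4281247 + sqrt(2211248971/2646)) = 1/(-4281247 + sqrt(13267493826)/126)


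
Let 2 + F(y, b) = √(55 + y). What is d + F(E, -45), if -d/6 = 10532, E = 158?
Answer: -63194 + √213 ≈ -63179.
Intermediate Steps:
F(y, b) = -2 + √(55 + y)
d = -63192 (d = -6*10532 = -63192)
d + F(E, -45) = -63192 + (-2 + √(55 + 158)) = -63192 + (-2 + √213) = -63194 + √213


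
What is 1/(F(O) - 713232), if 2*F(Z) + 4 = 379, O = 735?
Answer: -2/1426089 ≈ -1.4024e-6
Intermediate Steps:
F(Z) = 375/2 (F(Z) = -2 + (1/2)*379 = -2 + 379/2 = 375/2)
1/(F(O) - 713232) = 1/(375/2 - 713232) = 1/(-1426089/2) = -2/1426089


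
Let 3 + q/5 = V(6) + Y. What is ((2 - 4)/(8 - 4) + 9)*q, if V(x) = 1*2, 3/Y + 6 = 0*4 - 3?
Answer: -170/3 ≈ -56.667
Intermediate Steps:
Y = -⅓ (Y = 3/(-6 + (0*4 - 3)) = 3/(-6 + (0 - 3)) = 3/(-6 - 3) = 3/(-9) = 3*(-⅑) = -⅓ ≈ -0.33333)
V(x) = 2
q = -20/3 (q = -15 + 5*(2 - ⅓) = -15 + 5*(5/3) = -15 + 25/3 = -20/3 ≈ -6.6667)
((2 - 4)/(8 - 4) + 9)*q = ((2 - 4)/(8 - 4) + 9)*(-20/3) = (-2/4 + 9)*(-20/3) = (-2*¼ + 9)*(-20/3) = (-½ + 9)*(-20/3) = (17/2)*(-20/3) = -170/3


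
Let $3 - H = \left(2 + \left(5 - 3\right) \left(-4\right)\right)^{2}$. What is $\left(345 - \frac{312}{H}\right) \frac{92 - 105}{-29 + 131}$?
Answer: $- \frac{50687}{1122} \approx -45.176$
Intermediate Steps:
$H = -33$ ($H = 3 - \left(2 + \left(5 - 3\right) \left(-4\right)\right)^{2} = 3 - \left(2 + 2 \left(-4\right)\right)^{2} = 3 - \left(2 - 8\right)^{2} = 3 - \left(-6\right)^{2} = 3 - 36 = -33$)
$\left(345 - \frac{312}{H}\right) \frac{92 - 105}{-29 + 131} = \left(345 - \frac{312}{-33}\right) \frac{92 - 105}{-29 + 131} = \left(345 - - \frac{104}{11}\right) \left(- \frac{13}{102}\right) = \left(345 + \frac{104}{11}\right) \left(\left(-13\right) \frac{1}{102}\right) = \frac{3899}{11} \left(- \frac{13}{102}\right) = - \frac{50687}{1122}$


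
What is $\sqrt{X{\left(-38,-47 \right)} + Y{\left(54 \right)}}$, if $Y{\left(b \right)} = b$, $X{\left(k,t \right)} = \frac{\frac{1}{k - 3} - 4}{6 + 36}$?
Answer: $\frac{\sqrt{17760134}}{574} \approx 7.3419$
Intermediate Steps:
$X{\left(k,t \right)} = - \frac{2}{21} + \frac{1}{42 \left(-3 + k\right)}$ ($X{\left(k,t \right)} = \frac{\frac{1}{-3 + k} - 4}{42} = \left(-4 + \frac{1}{-3 + k}\right) \frac{1}{42} = - \frac{2}{21} + \frac{1}{42 \left(-3 + k\right)}$)
$\sqrt{X{\left(-38,-47 \right)} + Y{\left(54 \right)}} = \sqrt{\frac{13 - -152}{42 \left(-3 - 38\right)} + 54} = \sqrt{\frac{13 + 152}{42 \left(-41\right)} + 54} = \sqrt{\frac{1}{42} \left(- \frac{1}{41}\right) 165 + 54} = \sqrt{- \frac{55}{574} + 54} = \sqrt{\frac{30941}{574}} = \frac{\sqrt{17760134}}{574}$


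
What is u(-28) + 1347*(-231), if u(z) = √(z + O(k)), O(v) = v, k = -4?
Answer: -311157 + 4*I*√2 ≈ -3.1116e+5 + 5.6569*I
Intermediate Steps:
u(z) = √(-4 + z) (u(z) = √(z - 4) = √(-4 + z))
u(-28) + 1347*(-231) = √(-4 - 28) + 1347*(-231) = √(-32) - 311157 = 4*I*√2 - 311157 = -311157 + 4*I*√2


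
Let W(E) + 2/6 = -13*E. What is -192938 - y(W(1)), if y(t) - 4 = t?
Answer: -578786/3 ≈ -1.9293e+5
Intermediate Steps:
W(E) = -⅓ - 13*E
y(t) = 4 + t
-192938 - y(W(1)) = -192938 - (4 + (-⅓ - 13*1)) = -192938 - (4 + (-⅓ - 13)) = -192938 - (4 - 40/3) = -192938 - 1*(-28/3) = -192938 + 28/3 = -578786/3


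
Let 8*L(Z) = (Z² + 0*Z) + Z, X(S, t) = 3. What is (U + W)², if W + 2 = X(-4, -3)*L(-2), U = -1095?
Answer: 19228225/16 ≈ 1.2018e+6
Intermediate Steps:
L(Z) = Z/8 + Z²/8 (L(Z) = ((Z² + 0*Z) + Z)/8 = ((Z² + 0) + Z)/8 = (Z² + Z)/8 = (Z + Z²)/8 = Z/8 + Z²/8)
W = -5/4 (W = -2 + 3*((⅛)*(-2)*(1 - 2)) = -2 + 3*((⅛)*(-2)*(-1)) = -2 + 3*(¼) = -2 + ¾ = -5/4 ≈ -1.2500)
(U + W)² = (-1095 - 5/4)² = (-4385/4)² = 19228225/16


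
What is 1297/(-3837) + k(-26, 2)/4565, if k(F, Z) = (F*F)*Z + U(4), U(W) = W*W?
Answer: -671789/17515905 ≈ -0.038353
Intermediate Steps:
U(W) = W²
k(F, Z) = 16 + Z*F² (k(F, Z) = (F*F)*Z + 4² = F²*Z + 16 = Z*F² + 16 = 16 + Z*F²)
1297/(-3837) + k(-26, 2)/4565 = 1297/(-3837) + (16 + 2*(-26)²)/4565 = 1297*(-1/3837) + (16 + 2*676)*(1/4565) = -1297/3837 + (16 + 1352)*(1/4565) = -1297/3837 + 1368*(1/4565) = -1297/3837 + 1368/4565 = -671789/17515905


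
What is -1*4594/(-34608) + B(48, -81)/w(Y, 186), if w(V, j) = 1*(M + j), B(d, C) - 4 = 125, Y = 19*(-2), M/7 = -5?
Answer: 2579063/2612904 ≈ 0.98705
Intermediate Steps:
M = -35 (M = 7*(-5) = -35)
Y = -38
B(d, C) = 129 (B(d, C) = 4 + 125 = 129)
w(V, j) = -35 + j (w(V, j) = 1*(-35 + j) = -35 + j)
-1*4594/(-34608) + B(48, -81)/w(Y, 186) = -1*4594/(-34608) + 129/(-35 + 186) = -4594*(-1/34608) + 129/151 = 2297/17304 + 129*(1/151) = 2297/17304 + 129/151 = 2579063/2612904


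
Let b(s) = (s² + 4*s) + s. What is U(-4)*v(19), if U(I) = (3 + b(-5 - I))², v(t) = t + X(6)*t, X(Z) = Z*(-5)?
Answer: -551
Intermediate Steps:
X(Z) = -5*Z
b(s) = s² + 5*s
v(t) = -29*t (v(t) = t + (-5*6)*t = t - 30*t = -29*t)
U(I) = (3 - I*(-5 - I))² (U(I) = (3 + (-5 - I)*(5 + (-5 - I)))² = (3 + (-5 - I)*(-I))² = (3 - I*(-5 - I))²)
U(-4)*v(19) = (3 - 4*(5 - 4))²*(-29*19) = (3 - 4*1)²*(-551) = (3 - 4)²*(-551) = (-1)²*(-551) = 1*(-551) = -551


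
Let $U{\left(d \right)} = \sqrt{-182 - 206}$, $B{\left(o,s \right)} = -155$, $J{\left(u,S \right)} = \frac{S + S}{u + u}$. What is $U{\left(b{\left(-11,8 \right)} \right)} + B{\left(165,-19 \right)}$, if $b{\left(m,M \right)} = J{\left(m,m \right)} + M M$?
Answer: $-155 + 2 i \sqrt{97} \approx -155.0 + 19.698 i$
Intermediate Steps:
$J{\left(u,S \right)} = \frac{S}{u}$ ($J{\left(u,S \right)} = \frac{2 S}{2 u} = 2 S \frac{1}{2 u} = \frac{S}{u}$)
$b{\left(m,M \right)} = 1 + M^{2}$ ($b{\left(m,M \right)} = \frac{m}{m} + M M = 1 + M^{2}$)
$U{\left(d \right)} = 2 i \sqrt{97}$ ($U{\left(d \right)} = \sqrt{-388} = 2 i \sqrt{97}$)
$U{\left(b{\left(-11,8 \right)} \right)} + B{\left(165,-19 \right)} = 2 i \sqrt{97} - 155 = -155 + 2 i \sqrt{97}$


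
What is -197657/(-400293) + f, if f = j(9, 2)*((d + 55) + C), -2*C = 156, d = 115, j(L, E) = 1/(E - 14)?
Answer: -2871256/400293 ≈ -7.1729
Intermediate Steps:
j(L, E) = 1/(-14 + E)
C = -78 (C = -½*156 = -78)
f = -23/3 (f = ((115 + 55) - 78)/(-14 + 2) = (170 - 78)/(-12) = -1/12*92 = -23/3 ≈ -7.6667)
-197657/(-400293) + f = -197657/(-400293) - 23/3 = -197657*(-1/400293) - 23/3 = 197657/400293 - 23/3 = -2871256/400293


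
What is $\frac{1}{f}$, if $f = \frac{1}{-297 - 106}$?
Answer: $-403$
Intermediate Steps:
$f = - \frac{1}{403}$ ($f = \frac{1}{-297 - 106} = \frac{1}{-403} = - \frac{1}{403} \approx -0.0024814$)
$\frac{1}{f} = \frac{1}{- \frac{1}{403}} = -403$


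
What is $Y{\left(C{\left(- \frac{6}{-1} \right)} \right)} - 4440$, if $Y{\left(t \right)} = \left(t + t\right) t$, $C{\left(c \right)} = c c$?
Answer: $-1848$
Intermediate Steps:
$C{\left(c \right)} = c^{2}$
$Y{\left(t \right)} = 2 t^{2}$ ($Y{\left(t \right)} = 2 t t = 2 t^{2}$)
$Y{\left(C{\left(- \frac{6}{-1} \right)} \right)} - 4440 = 2 \left(\left(- \frac{6}{-1}\right)^{2}\right)^{2} - 4440 = 2 \left(\left(\left(-6\right) \left(-1\right)\right)^{2}\right)^{2} - 4440 = 2 \left(6^{2}\right)^{2} - 4440 = 2 \cdot 36^{2} - 4440 = 2 \cdot 1296 - 4440 = 2592 - 4440 = -1848$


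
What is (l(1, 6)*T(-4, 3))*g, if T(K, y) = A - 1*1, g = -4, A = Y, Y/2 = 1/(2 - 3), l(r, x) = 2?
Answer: 24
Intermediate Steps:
Y = -2 (Y = 2/(2 - 3) = 2/(-1) = 2*(-1) = -2)
A = -2
T(K, y) = -3 (T(K, y) = -2 - 1*1 = -2 - 1 = -3)
(l(1, 6)*T(-4, 3))*g = (2*(-3))*(-4) = -6*(-4) = 24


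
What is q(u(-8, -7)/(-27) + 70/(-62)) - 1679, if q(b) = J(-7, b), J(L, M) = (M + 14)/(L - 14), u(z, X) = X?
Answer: -4217539/2511 ≈ -1679.6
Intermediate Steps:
J(L, M) = (14 + M)/(-14 + L)
q(b) = -⅔ - b/21 (q(b) = (14 + b)/(-14 - 7) = (14 + b)/(-21) = -(14 + b)/21 = -⅔ - b/21)
q(u(-8, -7)/(-27) + 70/(-62)) - 1679 = (-⅔ - (-7/(-27) + 70/(-62))/21) - 1679 = (-⅔ - (-7*(-1/27) + 70*(-1/62))/21) - 1679 = (-⅔ - (7/27 - 35/31)/21) - 1679 = (-⅔ - 1/21*(-728/837)) - 1679 = (-⅔ + 104/2511) - 1679 = -1570/2511 - 1679 = -4217539/2511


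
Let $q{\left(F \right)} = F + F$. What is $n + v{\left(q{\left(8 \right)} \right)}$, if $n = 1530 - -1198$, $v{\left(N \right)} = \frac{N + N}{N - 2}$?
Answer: $\frac{19112}{7} \approx 2730.3$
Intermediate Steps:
$q{\left(F \right)} = 2 F$
$v{\left(N \right)} = \frac{2 N}{-2 + N}$
$n = 2728$ ($n = 1530 + 1198 = 2728$)
$n + v{\left(q{\left(8 \right)} \right)} = 2728 + \frac{2 \cdot 2 \cdot 8}{-2 + 2 \cdot 8} = 2728 + 2 \cdot 16 \frac{1}{-2 + 16} = 2728 + 2 \cdot 16 \cdot \frac{1}{14} = 2728 + \frac{16}{7} = \frac{19112}{7}$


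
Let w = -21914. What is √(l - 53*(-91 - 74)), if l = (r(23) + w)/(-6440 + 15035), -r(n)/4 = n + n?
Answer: √71759824035/2865 ≈ 93.501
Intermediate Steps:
r(n) = -8*n (r(n) = -4*(n + n) = -8*n)
l = -7366/2865 (l = (-8*23 - 21914)/(-6440 + 15035) = (-184 - 21914)/8595 = -22098*1/8595 = -7366/2865 ≈ -2.5710)
√(l - 53*(-91 - 74)) = √(-7366/2865 - 53*(-91 - 74)) = √(-7366/2865 - 53*(-165)) = √(-7366/2865 + 8745) = √(25047059/2865) = √71759824035/2865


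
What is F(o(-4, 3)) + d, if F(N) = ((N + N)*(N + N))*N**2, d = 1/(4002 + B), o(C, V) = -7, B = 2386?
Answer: 61350353/6388 ≈ 9604.0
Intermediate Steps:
d = 1/6388 (d = 1/(4002 + 2386) = 1/6388 ≈ 0.00015654)
F(N) = 4*N**4 (F(N) = ((2*N)*(2*N))*N**2 = (4*N**2)*N**2 = 4*N**4)
F(o(-4, 3)) + d = 4*(-7)**4 + 1/6388 = 4*2401 + 1/6388 = 9604 + 1/6388 = 61350353/6388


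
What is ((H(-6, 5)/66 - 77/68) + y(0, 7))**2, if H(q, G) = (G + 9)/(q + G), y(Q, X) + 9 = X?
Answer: 56325025/5035536 ≈ 11.186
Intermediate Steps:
y(Q, X) = -9 + X
H(q, G) = (9 + G)/(G + q)
((H(-6, 5)/66 - 77/68) + y(0, 7))**2 = ((((9 + 5)/(5 - 6))/66 - 77/68) + (-9 + 7))**2 = (((14/(-1))*(1/66) - 77*1/68) - 2)**2 = ((-1*14*(1/66) - 77/68) - 2)**2 = ((-14*1/66 - 77/68) - 2)**2 = ((-7/33 - 77/68) - 2)**2 = (-3017/2244 - 2)**2 = (-7505/2244)**2 = 56325025/5035536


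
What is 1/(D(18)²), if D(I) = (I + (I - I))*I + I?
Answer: 1/116964 ≈ 8.5496e-6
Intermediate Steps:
D(I) = I + I² (D(I) = (I + 0)*I + I = I*I + I = I² + I = I + I²)
1/(D(18)²) = 1/((18*(1 + 18))²) = 1/((18*19)²) = 1/(342²) = 1/116964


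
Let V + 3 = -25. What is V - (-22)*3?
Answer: 38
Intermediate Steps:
V = -28 (V = -3 - 25 = -28)
V - (-22)*3 = -28 - (-22)*3 = -28 - 22*(-3) = -28 + 66 = 38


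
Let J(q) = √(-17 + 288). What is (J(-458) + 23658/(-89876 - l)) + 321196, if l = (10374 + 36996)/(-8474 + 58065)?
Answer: 715798845823489/2228544043 + √271 ≈ 3.2121e+5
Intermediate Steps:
l = 47370/49591 ≈ 0.95521
J(q) = √271
(J(-458) + 23658/(-89876 - l)) + 321196 = (√271 + 23658/(-89876 - 1*47370/49591)) + 321196 = (√271 + 23658/(-89876 - 47370/49591)) + 321196 = (√271 + 23658/(-4457088086/49591)) + 321196 = (√271 + 23658*(-49591/4457088086)) + 321196 = (√271 - 586611939/2228544043) + 321196 = (-586611939/2228544043 + √271) + 321196 = 715798845823489/2228544043 + √271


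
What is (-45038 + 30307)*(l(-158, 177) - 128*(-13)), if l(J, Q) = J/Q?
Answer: -4336364470/177 ≈ -2.4499e+7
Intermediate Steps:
(-45038 + 30307)*(l(-158, 177) - 128*(-13)) = (-45038 + 30307)*(-158/177 - 128*(-13)) = -14731*(-158*1/177 + 1664) = -14731*(-158/177 + 1664) = -14731*294370/177 = -4336364470/177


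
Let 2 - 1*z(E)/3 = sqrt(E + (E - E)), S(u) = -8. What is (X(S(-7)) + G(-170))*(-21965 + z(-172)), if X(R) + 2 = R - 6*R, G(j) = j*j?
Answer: -635449542 - 173628*I*sqrt(43) ≈ -6.3545e+8 - 1.1386e+6*I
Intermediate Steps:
G(j) = j**2
X(R) = -2 - 5*R (X(R) = -2 + (R - 6*R) = -2 - 5*R)
z(E) = 6 - 3*sqrt(E) (z(E) = 6 - 3*sqrt(E + (E - E)) = 6 - 3*sqrt(E + 0) = 6 - 3*sqrt(E))
(X(S(-7)) + G(-170))*(-21965 + z(-172)) = ((-2 - 5*(-8)) + (-170)**2)*(-21965 + (6 - 6*I*sqrt(43))) = ((-2 + 40) + 28900)*(-21965 + (6 - 6*I*sqrt(43))) = (38 + 28900)*(-21965 + (6 - 6*I*sqrt(43))) = 28938*(-21959 - 6*I*sqrt(43)) = -635449542 - 173628*I*sqrt(43)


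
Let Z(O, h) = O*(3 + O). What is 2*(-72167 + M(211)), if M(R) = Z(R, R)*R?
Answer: 18910654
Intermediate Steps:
M(R) = R²*(3 + R) (M(R) = (R*(3 + R))*R = R²*(3 + R))
2*(-72167 + M(211)) = 2*(-72167 + 211²*(3 + 211)) = 2*(-72167 + 44521*214) = 2*(-72167 + 9527494) = 2*9455327 = 18910654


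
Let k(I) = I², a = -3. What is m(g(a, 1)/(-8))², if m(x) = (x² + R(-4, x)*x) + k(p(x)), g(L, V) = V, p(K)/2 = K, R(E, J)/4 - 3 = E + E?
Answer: 27225/4096 ≈ 6.6467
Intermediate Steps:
R(E, J) = 12 + 8*E (R(E, J) = 12 + 4*(E + E) = 12 + 4*(2*E) = 12 + 8*E)
p(K) = 2*K
m(x) = -20*x + 5*x² (m(x) = (x² + (12 + 8*(-4))*x) + (2*x)² = (x² + (12 - 32)*x) + 4*x² = (x² - 20*x) + 4*x² = -20*x + 5*x²)
m(g(a, 1)/(-8))² = (5*(1/(-8))*(-4 + 1/(-8)))² = (5*(1*(-⅛))*(-4 + 1*(-⅛)))² = (5*(-⅛)*(-4 - ⅛))² = (5*(-⅛)*(-33/8))² = (165/64)² = 27225/4096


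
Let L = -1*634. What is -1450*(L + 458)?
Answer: 255200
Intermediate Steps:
L = -634
-1450*(L + 458) = -1450*(-634 + 458) = -1450*(-176) = 255200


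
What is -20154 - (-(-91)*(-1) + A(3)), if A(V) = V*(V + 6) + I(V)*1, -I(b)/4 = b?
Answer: -20078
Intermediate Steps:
I(b) = -4*b
A(V) = -4*V + V*(6 + V) (A(V) = V*(V + 6) - 4*V*1 = V*(6 + V) - 4*V = -4*V + V*(6 + V))
-20154 - (-(-91)*(-1) + A(3)) = -20154 - (-(-91)*(-1) + 3*(2 + 3)) = -20154 - (-91*1 + 3*5) = -20154 - (-91 + 15) = -20154 - 1*(-76) = -20154 + 76 = -20078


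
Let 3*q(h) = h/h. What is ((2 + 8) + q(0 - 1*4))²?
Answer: 961/9 ≈ 106.78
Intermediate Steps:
q(h) = ⅓ (q(h) = (h/h)/3 = (⅓)*1 = ⅓)
((2 + 8) + q(0 - 1*4))² = ((2 + 8) + ⅓)² = (10 + ⅓)² = (31/3)² = 961/9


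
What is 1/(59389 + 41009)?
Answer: 1/100398 ≈ 9.9604e-6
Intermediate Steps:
1/(59389 + 41009) = 1/100398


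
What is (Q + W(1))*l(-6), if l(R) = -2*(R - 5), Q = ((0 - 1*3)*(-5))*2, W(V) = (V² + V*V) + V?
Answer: 726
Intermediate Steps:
W(V) = V + 2*V² (W(V) = (V² + V²) + V = 2*V² + V = V + 2*V²)
Q = 30 (Q = ((0 - 3)*(-5))*2 = -3*(-5)*2 = 15*2 = 30)
l(R) = 10 - 2*R (l(R) = -2*(-5 + R) = 10 - 2*R)
(Q + W(1))*l(-6) = (30 + 1*(1 + 2*1))*(10 - 2*(-6)) = (30 + 1*(1 + 2))*(10 + 12) = (30 + 1*3)*22 = (30 + 3)*22 = 33*22 = 726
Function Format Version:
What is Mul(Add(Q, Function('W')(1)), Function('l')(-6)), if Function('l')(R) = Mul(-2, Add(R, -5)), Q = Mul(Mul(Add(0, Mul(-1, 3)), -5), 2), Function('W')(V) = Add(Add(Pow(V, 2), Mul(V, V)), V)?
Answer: 726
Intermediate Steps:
Function('W')(V) = Add(V, Mul(2, Pow(V, 2))) (Function('W')(V) = Add(Add(Pow(V, 2), Pow(V, 2)), V) = Add(Mul(2, Pow(V, 2)), V) = Add(V, Mul(2, Pow(V, 2))))
Q = 30 (Q = Mul(Mul(Add(0, -3), -5), 2) = Mul(Mul(-3, -5), 2) = Mul(15, 2) = 30)
Function('l')(R) = Add(10, Mul(-2, R)) (Function('l')(R) = Mul(-2, Add(-5, R)) = Add(10, Mul(-2, R)))
Mul(Add(Q, Function('W')(1)), Function('l')(-6)) = Mul(Add(30, Mul(1, Add(1, Mul(2, 1)))), Add(10, Mul(-2, -6))) = Mul(Add(30, Mul(1, Add(1, 2))), Add(10, 12)) = Mul(Add(30, Mul(1, 3)), 22) = Mul(Add(30, 3), 22) = Mul(33, 22) = 726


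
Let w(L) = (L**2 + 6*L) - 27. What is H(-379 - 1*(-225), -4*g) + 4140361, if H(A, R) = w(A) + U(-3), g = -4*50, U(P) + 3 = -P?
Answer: 4163126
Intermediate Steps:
w(L) = -27 + L**2 + 6*L
U(P) = -3 - P
g = -200
H(A, R) = -27 + A**2 + 6*A (H(A, R) = (-27 + A**2 + 6*A) + (-3 - 1*(-3)) = (-27 + A**2 + 6*A) + (-3 + 3) = (-27 + A**2 + 6*A) + 0 = -27 + A**2 + 6*A)
H(-379 - 1*(-225), -4*g) + 4140361 = (-27 + (-379 - 1*(-225))**2 + 6*(-379 - 1*(-225))) + 4140361 = (-27 + (-379 + 225)**2 + 6*(-379 + 225)) + 4140361 = (-27 + (-154)**2 + 6*(-154)) + 4140361 = (-27 + 23716 - 924) + 4140361 = 22765 + 4140361 = 4163126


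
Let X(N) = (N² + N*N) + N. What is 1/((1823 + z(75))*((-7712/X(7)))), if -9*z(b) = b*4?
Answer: -45/5915104 ≈ -7.6076e-6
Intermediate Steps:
z(b) = -4*b/9 (z(b) = -b*4/9 = -4*b/9)
X(N) = N + 2*N² (X(N) = (N² + N²) + N = 2*N² + N = N + 2*N²)
1/((1823 + z(75))*((-7712/X(7)))) = 1/((1823 - 4/9*75)*((-7712*1/(7*(1 + 2*7))))) = 1/((1823 - 100/3)*((-7712*1/(7*(1 + 14))))) = 1/((5369/3)*((-7712/(7*15)))) = 3/(5369*((-7712/105))) = 3/(5369*((-7712*1/105))) = 3/(5369*(-7712/105)) = (3/5369)*(-105/7712) = -45/5915104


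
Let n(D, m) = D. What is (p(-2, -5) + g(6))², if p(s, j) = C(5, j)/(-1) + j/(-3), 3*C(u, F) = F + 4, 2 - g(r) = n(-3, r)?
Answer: 49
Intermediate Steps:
g(r) = 5 (g(r) = 2 - 1*(-3) = 2 + 3 = 5)
C(u, F) = 4/3 + F/3 (C(u, F) = (F + 4)/3 = (4 + F)/3 = 4/3 + F/3)
p(s, j) = -4/3 - 2*j/3 (p(s, j) = (4/3 + j/3)/(-1) + j/(-3) = (4/3 + j/3)*(-1) + j*(-⅓) = (-4/3 - j/3) - j/3 = -4/3 - 2*j/3)
(p(-2, -5) + g(6))² = ((-4/3 - ⅔*(-5)) + 5)² = ((-4/3 + 10/3) + 5)² = (2 + 5)² = 7² = 49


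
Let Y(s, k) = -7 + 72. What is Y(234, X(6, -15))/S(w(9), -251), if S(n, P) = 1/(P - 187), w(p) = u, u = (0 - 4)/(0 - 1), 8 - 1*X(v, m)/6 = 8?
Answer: -28470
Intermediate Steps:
X(v, m) = 0 (X(v, m) = 48 - 6*8 = 48 - 48 = 0)
u = 4 (u = -4/(-1) = -4*(-1) = 4)
Y(s, k) = 65
w(p) = 4
S(n, P) = 1/(-187 + P)
Y(234, X(6, -15))/S(w(9), -251) = 65/(1/(-187 - 251)) = 65/(1/(-438)) = 65/(-1/438) = 65*(-438) = -28470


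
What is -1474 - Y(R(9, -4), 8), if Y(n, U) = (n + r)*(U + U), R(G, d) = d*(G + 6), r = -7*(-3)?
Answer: -850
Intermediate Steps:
r = 21
R(G, d) = d*(6 + G)
Y(n, U) = 2*U*(21 + n) (Y(n, U) = (n + 21)*(U + U) = (21 + n)*(2*U) = 2*U*(21 + n))
-1474 - Y(R(9, -4), 8) = -1474 - 2*8*(21 - 4*(6 + 9)) = -1474 - 2*8*(21 - 4*15) = -1474 - 2*8*(21 - 60) = -1474 - 2*8*(-39) = -1474 - 1*(-624) = -1474 + 624 = -850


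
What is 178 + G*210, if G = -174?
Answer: -36362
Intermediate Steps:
178 + G*210 = 178 - 174*210 = 178 - 36540 = -36362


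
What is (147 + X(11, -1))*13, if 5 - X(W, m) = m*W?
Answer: 2119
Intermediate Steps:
X(W, m) = 5 - W*m (X(W, m) = 5 - m*W = 5 - W*m)
(147 + X(11, -1))*13 = (147 + (5 - 1*11*(-1)))*13 = (147 + (5 + 11))*13 = (147 + 16)*13 = 163*13 = 2119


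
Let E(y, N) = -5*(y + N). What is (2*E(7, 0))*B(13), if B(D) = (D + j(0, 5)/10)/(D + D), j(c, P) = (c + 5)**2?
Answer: -1085/26 ≈ -41.731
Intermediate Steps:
j(c, P) = (5 + c)**2
E(y, N) = -5*N - 5*y (E(y, N) = -5*(N + y) = -5*N - 5*y)
B(D) = (5/2 + D)/(2*D) (B(D) = (D + (5 + 0)**2/10)/(D + D) = (D + 5**2*(1/10))/((2*D)) = (D + 25*(1/10))*(1/(2*D)) = (D + 5/2)*(1/(2*D)) = (5/2 + D)*(1/(2*D)) = (5/2 + D)/(2*D))
(2*E(7, 0))*B(13) = (2*(-5*0 - 5*7))*((1/4)*(5 + 2*13)/13) = (2*(0 - 35))*((1/4)*(1/13)*(5 + 26)) = (2*(-35))*((1/4)*(1/13)*31) = -70*31/52 = -1085/26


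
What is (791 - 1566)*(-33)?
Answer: 25575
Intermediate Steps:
(791 - 1566)*(-33) = -775*(-33) = 25575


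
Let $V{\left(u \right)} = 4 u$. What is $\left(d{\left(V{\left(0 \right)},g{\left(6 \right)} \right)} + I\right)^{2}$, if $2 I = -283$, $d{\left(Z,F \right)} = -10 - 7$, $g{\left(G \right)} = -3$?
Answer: $\frac{100489}{4} \approx 25122.0$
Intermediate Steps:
$d{\left(Z,F \right)} = -17$
$I = - \frac{283}{2}$ ($I = \frac{1}{2} \left(-283\right) = - \frac{283}{2} \approx -141.5$)
$\left(d{\left(V{\left(0 \right)},g{\left(6 \right)} \right)} + I\right)^{2} = \left(-17 - \frac{283}{2}\right)^{2} = \left(- \frac{317}{2}\right)^{2} = \frac{100489}{4}$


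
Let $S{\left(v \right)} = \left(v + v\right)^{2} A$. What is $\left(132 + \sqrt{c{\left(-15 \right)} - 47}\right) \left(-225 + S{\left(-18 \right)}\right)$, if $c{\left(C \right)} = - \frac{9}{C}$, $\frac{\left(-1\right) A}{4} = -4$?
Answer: $2707452 + \frac{41022 i \sqrt{290}}{5} \approx 2.7075 \cdot 10^{6} + 1.3972 \cdot 10^{5} i$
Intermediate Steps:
$A = 16$ ($A = \left(-4\right) \left(-4\right) = 16$)
$S{\left(v \right)} = 64 v^{2}$ ($S{\left(v \right)} = \left(v + v\right)^{2} \cdot 16 = \left(2 v\right)^{2} \cdot 16 = 4 v^{2} \cdot 16 = 64 v^{2}$)
$\left(132 + \sqrt{c{\left(-15 \right)} - 47}\right) \left(-225 + S{\left(-18 \right)}\right) = \left(132 + \sqrt{- \frac{9}{-15} - 47}\right) \left(-225 + 64 \left(-18\right)^{2}\right) = \left(132 + \sqrt{\left(-9\right) \left(- \frac{1}{15}\right) - 47}\right) \left(-225 + 64 \cdot 324\right) = \left(132 + \sqrt{\frac{3}{5} - 47}\right) \left(-225 + 20736\right) = \left(132 + \sqrt{- \frac{232}{5}}\right) 20511 = \left(132 + \frac{2 i \sqrt{290}}{5}\right) 20511 = 2707452 + \frac{41022 i \sqrt{290}}{5}$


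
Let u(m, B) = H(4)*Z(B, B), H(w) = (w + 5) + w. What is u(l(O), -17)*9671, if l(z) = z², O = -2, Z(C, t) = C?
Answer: -2137291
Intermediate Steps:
H(w) = 5 + 2*w (H(w) = (5 + w) + w = 5 + 2*w)
u(m, B) = 13*B (u(m, B) = (5 + 2*4)*B = (5 + 8)*B = 13*B)
u(l(O), -17)*9671 = (13*(-17))*9671 = -221*9671 = -2137291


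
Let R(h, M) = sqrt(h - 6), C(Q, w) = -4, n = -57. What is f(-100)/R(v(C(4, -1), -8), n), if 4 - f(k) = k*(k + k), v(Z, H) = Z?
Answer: 9998*I*sqrt(10)/5 ≈ 6323.3*I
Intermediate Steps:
f(k) = 4 - 2*k**2 (f(k) = 4 - k*(k + k) = 4 - k*2*k = 4 - 2*k**2)
R(h, M) = sqrt(-6 + h)
f(-100)/R(v(C(4, -1), -8), n) = (4 - 2*(-100)**2)/(sqrt(-6 - 4)) = (4 - 2*10000)/(sqrt(-10)) = (4 - 20000)/((I*sqrt(10))) = -(-9998)*I*sqrt(10)/5 = 9998*I*sqrt(10)/5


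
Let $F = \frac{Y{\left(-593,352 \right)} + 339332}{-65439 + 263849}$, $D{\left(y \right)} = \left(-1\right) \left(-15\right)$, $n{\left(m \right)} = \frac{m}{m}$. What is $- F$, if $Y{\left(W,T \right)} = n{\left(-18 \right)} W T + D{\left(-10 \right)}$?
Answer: $- \frac{130611}{198410} \approx -0.65829$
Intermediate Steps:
$n{\left(m \right)} = 1$
$D{\left(y \right)} = 15$
$Y{\left(W,T \right)} = 15 + T W$ ($Y{\left(W,T \right)} = 1 W T + 15 = W T + 15 = T W + 15 = 15 + T W$)
$F = \frac{130611}{198410}$ ($F = \frac{\left(15 + 352 \left(-593\right)\right) + 339332}{-65439 + 263849} = \frac{\left(15 - 208736\right) + 339332}{198410} = \left(-208721 + 339332\right) \frac{1}{198410} = 130611 \cdot \frac{1}{198410} = \frac{130611}{198410} \approx 0.65829$)
$- F = \left(-1\right) \frac{130611}{198410} = - \frac{130611}{198410}$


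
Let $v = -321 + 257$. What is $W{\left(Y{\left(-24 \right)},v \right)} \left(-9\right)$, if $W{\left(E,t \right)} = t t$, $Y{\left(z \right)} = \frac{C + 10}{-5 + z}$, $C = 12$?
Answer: $-36864$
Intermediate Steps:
$v = -64$
$Y{\left(z \right)} = \frac{22}{-5 + z}$ ($Y{\left(z \right)} = \frac{12 + 10}{-5 + z} = \frac{22}{-5 + z}$)
$W{\left(E,t \right)} = t^{2}$
$W{\left(Y{\left(-24 \right)},v \right)} \left(-9\right) = \left(-64\right)^{2} \left(-9\right) = 4096 \left(-9\right) = -36864$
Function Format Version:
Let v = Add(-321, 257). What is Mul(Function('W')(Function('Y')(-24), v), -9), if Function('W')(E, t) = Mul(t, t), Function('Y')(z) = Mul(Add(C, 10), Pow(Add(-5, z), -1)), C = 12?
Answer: -36864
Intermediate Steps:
v = -64
Function('Y')(z) = Mul(22, Pow(Add(-5, z), -1)) (Function('Y')(z) = Mul(Add(12, 10), Pow(Add(-5, z), -1)) = Mul(22, Pow(Add(-5, z), -1)))
Function('W')(E, t) = Pow(t, 2)
Mul(Function('W')(Function('Y')(-24), v), -9) = Mul(Pow(-64, 2), -9) = Mul(4096, -9) = -36864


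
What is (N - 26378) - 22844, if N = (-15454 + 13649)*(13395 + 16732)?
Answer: -54428457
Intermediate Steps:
N = -54379235 (N = -1805*30127 = -54379235)
(N - 26378) - 22844 = (-54379235 - 26378) - 22844 = -54405613 - 22844 = -54428457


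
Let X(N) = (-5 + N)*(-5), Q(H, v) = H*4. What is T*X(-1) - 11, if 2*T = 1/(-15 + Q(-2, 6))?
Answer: -268/23 ≈ -11.652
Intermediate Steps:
Q(H, v) = 4*H
T = -1/46 (T = 1/(2*(-15 + 4*(-2))) = 1/(2*(-15 - 8)) = (1/2)/(-23) = (1/2)*(-1/23) = -1/46 ≈ -0.021739)
X(N) = 25 - 5*N
T*X(-1) - 11 = -(25 - 5*(-1))/46 - 11 = -(25 + 5)/46 - 11 = -1/46*30 - 11 = -15/23 - 11 = -268/23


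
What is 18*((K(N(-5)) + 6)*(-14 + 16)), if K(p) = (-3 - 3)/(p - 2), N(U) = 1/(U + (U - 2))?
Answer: 7992/25 ≈ 319.68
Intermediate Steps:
N(U) = 1/(-2 + 2*U) (N(U) = 1/(U + (-2 + U)) = 1/(-2 + 2*U))
K(p) = -6/(-2 + p)
18*((K(N(-5)) + 6)*(-14 + 16)) = 18*((-6/(-2 + 1/(2*(-1 - 5))) + 6)*(-14 + 16)) = 18*((-6/(-2 + (½)/(-6)) + 6)*2) = 18*((-6/(-2 + (½)*(-⅙)) + 6)*2) = 18*((-6/(-2 - 1/12) + 6)*2) = 18*((-6/(-25/12) + 6)*2) = 18*((-6*(-12/25) + 6)*2) = 18*((72/25 + 6)*2) = 18*((222/25)*2) = 18*(444/25) = 7992/25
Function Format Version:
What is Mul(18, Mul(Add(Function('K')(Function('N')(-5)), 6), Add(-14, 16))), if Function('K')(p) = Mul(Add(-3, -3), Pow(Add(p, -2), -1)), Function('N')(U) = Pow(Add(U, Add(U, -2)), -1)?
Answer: Rational(7992, 25) ≈ 319.68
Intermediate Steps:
Function('N')(U) = Pow(Add(-2, Mul(2, U)), -1) (Function('N')(U) = Pow(Add(U, Add(-2, U)), -1) = Pow(Add(-2, Mul(2, U)), -1))
Function('K')(p) = Mul(-6, Pow(Add(-2, p), -1))
Mul(18, Mul(Add(Function('K')(Function('N')(-5)), 6), Add(-14, 16))) = Mul(18, Mul(Add(Mul(-6, Pow(Add(-2, Mul(Rational(1, 2), Pow(Add(-1, -5), -1))), -1)), 6), Add(-14, 16))) = Mul(18, Mul(Add(Mul(-6, Pow(Add(-2, Mul(Rational(1, 2), Pow(-6, -1))), -1)), 6), 2)) = Mul(18, Mul(Add(Mul(-6, Pow(Add(-2, Mul(Rational(1, 2), Rational(-1, 6))), -1)), 6), 2)) = Mul(18, Mul(Add(Mul(-6, Pow(Add(-2, Rational(-1, 12)), -1)), 6), 2)) = Mul(18, Mul(Add(Mul(-6, Pow(Rational(-25, 12), -1)), 6), 2)) = Mul(18, Mul(Add(Mul(-6, Rational(-12, 25)), 6), 2)) = Mul(18, Mul(Add(Rational(72, 25), 6), 2)) = Mul(18, Mul(Rational(222, 25), 2)) = Mul(18, Rational(444, 25)) = Rational(7992, 25)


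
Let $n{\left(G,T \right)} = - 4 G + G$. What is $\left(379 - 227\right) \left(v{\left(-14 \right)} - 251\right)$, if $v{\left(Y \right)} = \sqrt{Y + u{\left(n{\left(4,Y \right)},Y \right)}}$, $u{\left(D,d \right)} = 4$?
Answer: $-38152 + 152 i \sqrt{10} \approx -38152.0 + 480.67 i$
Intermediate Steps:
$n{\left(G,T \right)} = - 3 G$
$v{\left(Y \right)} = \sqrt{4 + Y}$ ($v{\left(Y \right)} = \sqrt{Y + 4} = \sqrt{4 + Y}$)
$\left(379 - 227\right) \left(v{\left(-14 \right)} - 251\right) = \left(379 - 227\right) \left(\sqrt{4 - 14} - 251\right) = 152 \left(\sqrt{-10} - 251\right) = 152 \left(i \sqrt{10} - 251\right) = 152 \left(-251 + i \sqrt{10}\right) = -38152 + 152 i \sqrt{10}$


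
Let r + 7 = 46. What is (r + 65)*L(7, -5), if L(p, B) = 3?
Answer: 312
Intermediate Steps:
r = 39 (r = -7 + 46 = 39)
(r + 65)*L(7, -5) = (39 + 65)*3 = 104*3 = 312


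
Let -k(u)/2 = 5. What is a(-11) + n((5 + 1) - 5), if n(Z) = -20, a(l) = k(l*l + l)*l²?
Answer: -1230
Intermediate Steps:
k(u) = -10 (k(u) = -2*5 = -10)
a(l) = -10*l²
a(-11) + n((5 + 1) - 5) = -10*(-11)² - 20 = -10*121 - 20 = -1210 - 20 = -1230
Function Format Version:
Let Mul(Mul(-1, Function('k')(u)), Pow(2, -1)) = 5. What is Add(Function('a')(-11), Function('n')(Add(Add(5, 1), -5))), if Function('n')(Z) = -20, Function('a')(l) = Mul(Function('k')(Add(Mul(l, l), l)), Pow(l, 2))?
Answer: -1230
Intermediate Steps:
Function('k')(u) = -10 (Function('k')(u) = Mul(-2, 5) = -10)
Function('a')(l) = Mul(-10, Pow(l, 2))
Add(Function('a')(-11), Function('n')(Add(Add(5, 1), -5))) = Add(Mul(-10, Pow(-11, 2)), -20) = Add(Mul(-10, 121), -20) = Add(-1210, -20) = -1230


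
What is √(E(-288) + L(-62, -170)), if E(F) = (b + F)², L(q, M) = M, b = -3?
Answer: √84511 ≈ 290.71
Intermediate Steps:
E(F) = (-3 + F)²
√(E(-288) + L(-62, -170)) = √((-3 - 288)² - 170) = √((-291)² - 170) = √(84681 - 170) = √84511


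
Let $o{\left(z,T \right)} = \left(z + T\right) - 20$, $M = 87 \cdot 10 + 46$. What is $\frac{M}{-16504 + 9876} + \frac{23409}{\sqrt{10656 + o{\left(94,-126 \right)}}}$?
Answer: $- \frac{229}{1657} + \frac{23409 \sqrt{2651}}{5302} \approx 227.19$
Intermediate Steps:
$M = 916$ ($M = 870 + 46 = 916$)
$o{\left(z,T \right)} = -20 + T + z$ ($o{\left(z,T \right)} = \left(T + z\right) - 20 = -20 + T + z$)
$\frac{M}{-16504 + 9876} + \frac{23409}{\sqrt{10656 + o{\left(94,-126 \right)}}} = \frac{916}{-16504 + 9876} + \frac{23409}{\sqrt{10656 - 52}} = \frac{916}{-6628} + \frac{23409}{\sqrt{10656 - 52}} = 916 \left(- \frac{1}{6628}\right) + \frac{23409}{\sqrt{10604}} = - \frac{229}{1657} + \frac{23409}{2 \sqrt{2651}} = - \frac{229}{1657} + 23409 \frac{\sqrt{2651}}{5302} = - \frac{229}{1657} + \frac{23409 \sqrt{2651}}{5302}$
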